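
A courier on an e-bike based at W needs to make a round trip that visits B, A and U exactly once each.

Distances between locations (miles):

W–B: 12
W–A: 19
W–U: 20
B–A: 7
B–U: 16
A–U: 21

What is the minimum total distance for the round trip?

Minimum total distance: 60 miles.

W - B - A - U - W: 12+7+21+20 = 60
W - B - U - A - W: 12+16+21+19 = 68
W - A - B - U - W: 19+7+16+20 = 62
The minimum is 60.
One optimal route: W → B → A → U → W (or its reverse).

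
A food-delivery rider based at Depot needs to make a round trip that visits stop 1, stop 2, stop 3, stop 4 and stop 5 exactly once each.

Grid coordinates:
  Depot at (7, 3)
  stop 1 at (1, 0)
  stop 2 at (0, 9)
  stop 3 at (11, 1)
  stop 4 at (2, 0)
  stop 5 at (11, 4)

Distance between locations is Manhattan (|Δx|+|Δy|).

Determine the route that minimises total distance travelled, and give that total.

Depot → stop 1 → stop 2 → stop 3 → stop 4 → stop 5 → Depot: 9+10+19+10+13+5 = 66
Depot → stop 1 → stop 2 → stop 3 → stop 5 → stop 4 → Depot: 9+10+19+3+13+8 = 62
Depot → stop 1 → stop 2 → stop 4 → stop 3 → stop 5 → Depot: 9+10+11+10+3+5 = 48
Depot → stop 1 → stop 2 → stop 4 → stop 5 → stop 3 → Depot: 9+10+11+13+3+6 = 52
Depot → stop 1 → stop 2 → stop 5 → stop 3 → stop 4 → Depot: 9+10+16+3+10+8 = 56
Depot → stop 1 → stop 2 → stop 5 → stop 4 → stop 3 → Depot: 9+10+16+13+10+6 = 64
Depot → stop 1 → stop 3 → stop 2 → stop 4 → stop 5 → Depot: 9+11+19+11+13+5 = 68
Depot → stop 1 → stop 3 → stop 2 → stop 5 → stop 4 → Depot: 9+11+19+16+13+8 = 76
Depot → stop 1 → stop 3 → stop 4 → stop 2 → stop 5 → Depot: 9+11+10+11+16+5 = 62
Depot → stop 1 → stop 3 → stop 4 → stop 5 → stop 2 → Depot: 9+11+10+13+16+13 = 72
Depot → stop 1 → stop 3 → stop 5 → stop 2 → stop 4 → Depot: 9+11+3+16+11+8 = 58
Depot → stop 1 → stop 3 → stop 5 → stop 4 → stop 2 → Depot: 9+11+3+13+11+13 = 60
Depot → stop 1 → stop 4 → stop 2 → stop 3 → stop 5 → Depot: 9+1+11+19+3+5 = 48
Depot → stop 1 → stop 4 → stop 2 → stop 5 → stop 3 → Depot: 9+1+11+16+3+6 = 46
… (46 more)
Depot → stop 2 → stop 1 → stop 4 → stop 3 → stop 5 → Depot: 13+10+1+10+3+5 = 42  ← best
The minimum is 42.
One optimal route: Depot → stop 2 → stop 1 → stop 4 → stop 3 → stop 5 → Depot (or its reverse).

Shortest round trip = 42.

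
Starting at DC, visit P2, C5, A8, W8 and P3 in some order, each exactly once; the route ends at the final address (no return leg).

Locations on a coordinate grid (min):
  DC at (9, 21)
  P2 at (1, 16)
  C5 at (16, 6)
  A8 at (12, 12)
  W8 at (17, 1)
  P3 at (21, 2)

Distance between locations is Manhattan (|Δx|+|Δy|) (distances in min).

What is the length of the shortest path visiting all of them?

Minimum one-way distance = 49 min.

There are 5! = 120 possible orderings.
DC → P2 → C5 → A8 → W8 → P3: 13+25+10+16+5 = 69
DC → P2 → C5 → A8 → P3 → W8: 13+25+10+19+5 = 72
DC → P2 → C5 → W8 → A8 → P3: 13+25+6+16+19 = 79
DC → P2 → C5 → W8 → P3 → A8: 13+25+6+5+19 = 68
DC → P2 → C5 → P3 → A8 → W8: 13+25+9+19+16 = 82
DC → P2 → C5 → P3 → W8 → A8: 13+25+9+5+16 = 68
DC → P2 → A8 → C5 → W8 → P3: 13+15+10+6+5 = 49
DC → P2 → A8 → C5 → P3 → W8: 13+15+10+9+5 = 52
DC → P2 → A8 → W8 → C5 → P3: 13+15+16+6+9 = 59
DC → P2 → A8 → W8 → P3 → C5: 13+15+16+5+9 = 58
DC → P2 → A8 → P3 → C5 → W8: 13+15+19+9+6 = 62
DC → P2 → A8 → P3 → W8 → C5: 13+15+19+5+6 = 58
DC → P2 → W8 → C5 → A8 → P3: 13+31+6+10+19 = 79
DC → P2 → W8 → C5 → P3 → A8: 13+31+6+9+19 = 78
… (106 more)
The minimum is 49.
One shortest path: DC → P2 → A8 → C5 → W8 → P3.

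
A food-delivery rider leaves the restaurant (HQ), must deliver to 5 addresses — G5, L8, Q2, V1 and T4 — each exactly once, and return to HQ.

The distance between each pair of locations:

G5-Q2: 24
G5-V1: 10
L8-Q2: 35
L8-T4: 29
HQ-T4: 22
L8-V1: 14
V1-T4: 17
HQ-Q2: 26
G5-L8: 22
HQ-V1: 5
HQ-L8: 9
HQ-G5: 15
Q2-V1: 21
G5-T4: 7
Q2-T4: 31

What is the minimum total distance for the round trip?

There are 60 distinct closed tours to check (reversals are equivalent).
HQ - G5 - L8 - Q2 - V1 - T4 - HQ: 15+22+35+21+17+22 = 132
HQ - G5 - L8 - Q2 - T4 - V1 - HQ: 15+22+35+31+17+5 = 125
HQ - G5 - L8 - V1 - Q2 - T4 - HQ: 15+22+14+21+31+22 = 125
HQ - G5 - L8 - V1 - T4 - Q2 - HQ: 15+22+14+17+31+26 = 125
HQ - G5 - L8 - T4 - Q2 - V1 - HQ: 15+22+29+31+21+5 = 123
HQ - G5 - L8 - T4 - V1 - Q2 - HQ: 15+22+29+17+21+26 = 130
HQ - G5 - Q2 - L8 - V1 - T4 - HQ: 15+24+35+14+17+22 = 127
HQ - G5 - Q2 - L8 - T4 - V1 - HQ: 15+24+35+29+17+5 = 125
HQ - G5 - Q2 - V1 - L8 - T4 - HQ: 15+24+21+14+29+22 = 125
HQ - G5 - Q2 - V1 - T4 - L8 - HQ: 15+24+21+17+29+9 = 115
HQ - G5 - Q2 - T4 - L8 - V1 - HQ: 15+24+31+29+14+5 = 118
HQ - G5 - Q2 - T4 - V1 - L8 - HQ: 15+24+31+17+14+9 = 110
HQ - G5 - V1 - L8 - Q2 - T4 - HQ: 15+10+14+35+31+22 = 127
HQ - G5 - V1 - L8 - T4 - Q2 - HQ: 15+10+14+29+31+26 = 125
… (46 more)
HQ - L8 - G5 - T4 - Q2 - V1 - HQ: 9+22+7+31+21+5 = 95  ← best
The minimum is 95.
One optimal route: HQ → L8 → G5 → T4 → Q2 → V1 → HQ (or its reverse).

Minimum total distance: 95.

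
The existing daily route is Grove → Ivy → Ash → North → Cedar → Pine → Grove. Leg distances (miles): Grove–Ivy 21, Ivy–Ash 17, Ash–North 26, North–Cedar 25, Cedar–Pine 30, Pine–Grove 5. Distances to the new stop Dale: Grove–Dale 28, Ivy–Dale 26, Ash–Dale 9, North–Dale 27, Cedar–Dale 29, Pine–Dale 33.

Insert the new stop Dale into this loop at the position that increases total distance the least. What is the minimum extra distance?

Insertion cost between consecutive stops i–j is d(i,Dale) + d(Dale,j) − d(i,j):
  between Grove and Ivy: 28 + 26 − 21 = 33
  between Ivy and Ash: 26 + 9 − 17 = 18
  between Ash and North: 9 + 27 − 26 = 10
  between North and Cedar: 27 + 29 − 25 = 31
  between Cedar and Pine: 29 + 33 − 30 = 32
  between Pine and Grove: 33 + 28 − 5 = 56
Cheapest insertion is between Ash and North, adding 10.
New total = 124 + 10 = 134.

Adding 10 miles by placing Dale on the Ash–North leg.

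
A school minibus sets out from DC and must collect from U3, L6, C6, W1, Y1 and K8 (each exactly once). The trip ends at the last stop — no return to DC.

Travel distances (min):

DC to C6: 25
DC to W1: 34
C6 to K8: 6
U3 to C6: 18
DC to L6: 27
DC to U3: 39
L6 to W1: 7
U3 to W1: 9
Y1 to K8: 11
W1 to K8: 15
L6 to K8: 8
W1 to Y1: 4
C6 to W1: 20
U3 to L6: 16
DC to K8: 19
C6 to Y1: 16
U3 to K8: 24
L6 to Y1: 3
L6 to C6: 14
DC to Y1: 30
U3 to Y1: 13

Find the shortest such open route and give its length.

There are 6! = 720 possible orderings.
DC→U3→L6→C6→W1→Y1→K8: 39+16+14+20+4+11 = 104
DC→U3→L6→C6→W1→K8→Y1: 39+16+14+20+15+11 = 115
DC→U3→L6→C6→Y1→W1→K8: 39+16+14+16+4+15 = 104
DC→U3→L6→C6→Y1→K8→W1: 39+16+14+16+11+15 = 111
DC→U3→L6→C6→K8→W1→Y1: 39+16+14+6+15+4 = 94
DC→U3→L6→C6→K8→Y1→W1: 39+16+14+6+11+4 = 90
DC→U3→L6→W1→C6→Y1→K8: 39+16+7+20+16+11 = 109
DC→U3→L6→W1→C6→K8→Y1: 39+16+7+20+6+11 = 99
… (712 more)
DC→C6→K8→L6→Y1→W1→U3: 25+6+8+3+4+9 = 55  ← best
The minimum is 55.
One shortest path: DC → C6 → K8 → L6 → Y1 → W1 → U3.

Minimum one-way distance = 55 min.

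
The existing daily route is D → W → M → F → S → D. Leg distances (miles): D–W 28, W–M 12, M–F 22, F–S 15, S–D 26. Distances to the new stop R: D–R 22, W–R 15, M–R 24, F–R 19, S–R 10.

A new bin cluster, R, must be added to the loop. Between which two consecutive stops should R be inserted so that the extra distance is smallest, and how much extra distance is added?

Minimum extra distance: 6 miles, inserting R between S and D.

Insertion cost between consecutive stops i–j is d(i,R) + d(R,j) − d(i,j):
  between D and W: 22 + 15 − 28 = 9
  between W and M: 15 + 24 − 12 = 27
  between M and F: 24 + 19 − 22 = 21
  between F and S: 19 + 10 − 15 = 14
  between S and D: 10 + 22 − 26 = 6
Cheapest insertion is between S and D, adding 6.
New total = 103 + 6 = 109.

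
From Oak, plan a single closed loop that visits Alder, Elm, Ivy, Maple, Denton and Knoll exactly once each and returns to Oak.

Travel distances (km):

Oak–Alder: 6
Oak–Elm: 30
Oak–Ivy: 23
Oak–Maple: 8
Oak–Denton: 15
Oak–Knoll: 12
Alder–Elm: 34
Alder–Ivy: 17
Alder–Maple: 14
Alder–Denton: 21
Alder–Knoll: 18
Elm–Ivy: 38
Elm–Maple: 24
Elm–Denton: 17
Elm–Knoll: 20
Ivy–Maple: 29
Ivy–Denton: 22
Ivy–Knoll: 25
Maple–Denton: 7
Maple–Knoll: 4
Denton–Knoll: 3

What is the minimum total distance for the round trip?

There are 360 distinct closed tours to check (reversals are equivalent).
Oak→Alder→Elm→Ivy→Maple→Denton→Knoll→Oak: 6+34+38+29+7+3+12 = 129
Oak→Alder→Elm→Ivy→Maple→Knoll→Denton→Oak: 6+34+38+29+4+3+15 = 129
Oak→Alder→Elm→Ivy→Denton→Maple→Knoll→Oak: 6+34+38+22+7+4+12 = 123
Oak→Alder→Elm→Ivy→Denton→Knoll→Maple→Oak: 6+34+38+22+3+4+8 = 115
Oak→Alder→Elm→Ivy→Knoll→Maple→Denton→Oak: 6+34+38+25+4+7+15 = 129
Oak→Alder→Elm→Ivy→Knoll→Denton→Maple→Oak: 6+34+38+25+3+7+8 = 121
Oak→Alder→Elm→Maple→Ivy→Denton→Knoll→Oak: 6+34+24+29+22+3+12 = 130
Oak→Alder→Elm→Maple→Ivy→Knoll→Denton→Oak: 6+34+24+29+25+3+15 = 136
… (352 more)
Oak→Alder→Ivy→Elm→Denton→Knoll→Maple→Oak: 6+17+38+17+3+4+8 = 93  ← best
The minimum is 93.
One optimal route: Oak → Alder → Ivy → Elm → Denton → Knoll → Maple → Oak (or its reverse).

Shortest round trip = 93 km.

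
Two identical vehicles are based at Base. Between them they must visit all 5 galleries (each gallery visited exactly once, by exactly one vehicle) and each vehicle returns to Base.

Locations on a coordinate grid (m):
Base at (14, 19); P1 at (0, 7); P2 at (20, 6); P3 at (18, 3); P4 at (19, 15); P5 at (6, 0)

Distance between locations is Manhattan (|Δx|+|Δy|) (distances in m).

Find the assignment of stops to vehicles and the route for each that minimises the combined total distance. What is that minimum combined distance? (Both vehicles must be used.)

96 m — the smallest possible combined total.

Try each way of splitting the stops between the two vehicles (each non-empty) and, for each split, find the best tour for each vehicle:
  {P1} + {P2, P3, P4, P5}: 52 + 66 = 118
  {P2} + {P1, P3, P4, P5}: 38 + 76 = 114
  {P1, P2} + {P3, P4, P5}: 66 + 64 = 130
  {P3} + {P1, P2, P4, P5}: 40 + 78 = 118
  {P1, P3} + {P2, P4, P5}: 68 + 66 = 134
  {P2, P3} + {P1, P4, P5}: 44 + 76 = 120
  … (15 splits in total)
  {P4} + {P1, P2, P3, P5}: 18 + 78 = 96  ← best
Best: vehicle 1 Base → P4 → Base = 18; vehicle 2 Base → P1 → P5 → P3 → P2 → Base = 78; combined 96.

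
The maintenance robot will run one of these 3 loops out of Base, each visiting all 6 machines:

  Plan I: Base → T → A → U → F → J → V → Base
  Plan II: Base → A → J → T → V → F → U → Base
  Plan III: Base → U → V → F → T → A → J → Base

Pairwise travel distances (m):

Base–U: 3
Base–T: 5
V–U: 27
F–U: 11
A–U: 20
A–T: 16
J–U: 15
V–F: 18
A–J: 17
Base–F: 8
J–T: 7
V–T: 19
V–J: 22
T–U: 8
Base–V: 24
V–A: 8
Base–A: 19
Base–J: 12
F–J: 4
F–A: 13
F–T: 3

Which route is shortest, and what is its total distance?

94 m — Plan II is the shortest.

Plan I: 5 + 16 + 20 + 11 + 4 + 22 + 24 = 102
Plan II: 19 + 17 + 7 + 19 + 18 + 11 + 3 = 94
Plan III: 3 + 27 + 18 + 3 + 16 + 17 + 12 = 96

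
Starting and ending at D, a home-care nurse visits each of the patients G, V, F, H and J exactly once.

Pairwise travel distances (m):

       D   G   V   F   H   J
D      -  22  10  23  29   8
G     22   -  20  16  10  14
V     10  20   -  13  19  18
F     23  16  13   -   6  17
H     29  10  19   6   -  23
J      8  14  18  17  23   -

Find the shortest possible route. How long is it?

There are 60 distinct closed tours to check (reversals are equivalent).
D-G-V-F-H-J-D: 22+20+13+6+23+8 = 92
D-G-V-F-J-H-D: 22+20+13+17+23+29 = 124
D-G-V-H-F-J-D: 22+20+19+6+17+8 = 92
D-G-V-H-J-F-D: 22+20+19+23+17+23 = 124
D-G-V-J-F-H-D: 22+20+18+17+6+29 = 112
D-G-V-J-H-F-D: 22+20+18+23+6+23 = 112
D-G-F-V-H-J-D: 22+16+13+19+23+8 = 101
D-G-F-V-J-H-D: 22+16+13+18+23+29 = 121
D-G-F-H-V-J-D: 22+16+6+19+18+8 = 89
D-G-F-H-J-V-D: 22+16+6+23+18+10 = 95
D-G-F-J-V-H-D: 22+16+17+18+19+29 = 121
D-G-F-J-H-V-D: 22+16+17+23+19+10 = 107
D-G-H-V-F-J-D: 22+10+19+13+17+8 = 89
D-G-H-V-J-F-D: 22+10+19+18+17+23 = 109
… (46 more)
D-V-F-H-G-J-D: 10+13+6+10+14+8 = 61  ← best
The minimum is 61.
One optimal route: D → V → F → H → G → J → D (or its reverse).

61 m — the shortest possible round trip.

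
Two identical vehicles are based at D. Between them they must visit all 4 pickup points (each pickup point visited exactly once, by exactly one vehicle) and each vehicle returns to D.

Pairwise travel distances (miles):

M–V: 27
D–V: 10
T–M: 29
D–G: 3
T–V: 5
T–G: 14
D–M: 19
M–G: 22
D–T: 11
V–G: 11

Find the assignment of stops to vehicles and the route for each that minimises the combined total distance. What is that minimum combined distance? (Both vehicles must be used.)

Minimum combined distance: 68 miles.

Check every non-empty split of the stops between the two vehicles; for each half take its own optimal tour:
  {T} + {M, V, G}: 22 + 60 = 82
  {M} + {T, V, G}: 38 + 30 = 68
  {T, M} + {V, G}: 59 + 24 = 83
  {V} + {T, M, G}: 20 + 65 = 85
  {T, V} + {M, G}: 26 + 44 = 70
  {M, V} + {T, G}: 56 + 28 = 84
  … (7 splits in total)
Best: vehicle 1 D → M → D = 38; vehicle 2 D → T → V → G → D = 30; combined 68.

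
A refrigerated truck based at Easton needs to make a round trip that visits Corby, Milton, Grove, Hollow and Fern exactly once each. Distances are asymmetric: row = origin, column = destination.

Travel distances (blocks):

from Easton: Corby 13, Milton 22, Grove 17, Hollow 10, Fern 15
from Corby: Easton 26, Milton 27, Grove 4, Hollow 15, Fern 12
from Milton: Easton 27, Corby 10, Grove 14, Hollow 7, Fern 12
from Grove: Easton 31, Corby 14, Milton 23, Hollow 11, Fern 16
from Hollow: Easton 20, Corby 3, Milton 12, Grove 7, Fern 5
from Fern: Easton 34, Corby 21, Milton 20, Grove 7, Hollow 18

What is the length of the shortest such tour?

80 blocks — the shortest possible round trip.

Easton-Corby-Milton-Grove-Hollow-Fern-Easton: 13+27+14+11+5+34 = 104
Easton-Corby-Milton-Grove-Fern-Hollow-Easton: 13+27+14+16+18+20 = 108
Easton-Corby-Milton-Hollow-Grove-Fern-Easton: 13+27+7+7+16+34 = 104
Easton-Corby-Milton-Hollow-Fern-Grove-Easton: 13+27+7+5+7+31 = 90
Easton-Corby-Milton-Fern-Grove-Hollow-Easton: 13+27+12+7+11+20 = 90
Easton-Corby-Milton-Fern-Hollow-Grove-Easton: 13+27+12+18+7+31 = 108
Easton-Corby-Grove-Milton-Hollow-Fern-Easton: 13+4+23+7+5+34 = 86
Easton-Corby-Grove-Milton-Fern-Hollow-Easton: 13+4+23+12+18+20 = 90
Easton-Corby-Grove-Hollow-Milton-Fern-Easton: 13+4+11+12+12+34 = 86
Easton-Corby-Grove-Hollow-Fern-Milton-Easton: 13+4+11+5+20+27 = 80
Easton-Corby-Grove-Fern-Milton-Hollow-Easton: 13+4+16+20+7+20 = 80
Easton-Corby-Grove-Fern-Hollow-Milton-Easton: 13+4+16+18+12+27 = 90
Easton-Corby-Hollow-Milton-Grove-Fern-Easton: 13+15+12+14+16+34 = 104
Easton-Corby-Hollow-Milton-Fern-Grove-Easton: 13+15+12+12+7+31 = 90
… (106 more)
The minimum is 80.
One optimal route: Easton → Corby → Grove → Hollow → Fern → Milton → Easton.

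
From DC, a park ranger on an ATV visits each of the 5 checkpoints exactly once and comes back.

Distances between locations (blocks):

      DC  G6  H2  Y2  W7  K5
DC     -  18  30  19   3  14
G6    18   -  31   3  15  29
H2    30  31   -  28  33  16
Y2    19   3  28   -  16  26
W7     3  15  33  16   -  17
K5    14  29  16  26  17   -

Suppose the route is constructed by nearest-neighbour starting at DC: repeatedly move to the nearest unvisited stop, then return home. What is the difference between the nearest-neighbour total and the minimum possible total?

From DC: W7=3, K5=14, G6=18, Y2=19, H2=30 → choose W7 (3).
From W7: G6=15, Y2=16, K5=17, H2=33 → choose G6 (15).
From G6: Y2=3, K5=29, H2=31 → choose Y2 (3).
From Y2: K5=26, H2=28 → choose K5 (26).
From K5: H2=16 → choose H2 (16).
NN route DC → W7 → G6 → Y2 → K5 → H2 → DC costs 93.
Optimal: DC → W7 → G6 → Y2 → H2 → K5 → DC costs 79 (by enumerating all 60 distinct tours).
Excess = 93 − 79 = 14.

14 blocks longer than the optimal tour.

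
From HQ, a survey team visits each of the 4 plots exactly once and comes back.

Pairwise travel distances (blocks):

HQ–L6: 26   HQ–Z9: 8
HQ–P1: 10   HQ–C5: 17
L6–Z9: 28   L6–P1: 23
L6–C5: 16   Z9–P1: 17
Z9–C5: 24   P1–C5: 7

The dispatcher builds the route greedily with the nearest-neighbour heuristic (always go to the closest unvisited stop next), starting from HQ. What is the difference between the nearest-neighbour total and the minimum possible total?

5 blocks longer than the optimal tour.

From HQ: Z9=8, P1=10, C5=17, L6=26 → choose Z9 (8).
From Z9: P1=17, C5=24, L6=28 → choose P1 (17).
From P1: C5=7, L6=23 → choose C5 (7).
From C5: L6=16 → choose L6 (16).
NN route HQ → Z9 → P1 → C5 → L6 → HQ costs 74.
Optimal: HQ → Z9 → L6 → C5 → P1 → HQ costs 69 (by enumerating all 12 distinct tours).
Excess = 74 − 69 = 5.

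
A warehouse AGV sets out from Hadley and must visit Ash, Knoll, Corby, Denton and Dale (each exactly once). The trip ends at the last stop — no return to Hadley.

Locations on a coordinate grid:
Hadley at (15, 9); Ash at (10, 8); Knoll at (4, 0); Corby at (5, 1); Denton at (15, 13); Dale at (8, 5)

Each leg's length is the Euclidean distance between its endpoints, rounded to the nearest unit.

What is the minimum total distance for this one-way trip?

Shortest open route: 21.

There are 5! = 120 possible orderings.
Hadley → Ash → Knoll → Corby → Denton → Dale: 5+10+1+16+11 = 43
Hadley → Ash → Knoll → Corby → Dale → Denton: 5+10+1+5+11 = 32
Hadley → Ash → Knoll → Denton → Corby → Dale: 5+10+17+16+5 = 53
Hadley → Ash → Knoll → Denton → Dale → Corby: 5+10+17+11+5 = 48
Hadley → Ash → Knoll → Dale → Corby → Denton: 5+10+6+5+16 = 42
Hadley → Ash → Knoll → Dale → Denton → Corby: 5+10+6+11+16 = 48
Hadley → Ash → Corby → Knoll → Denton → Dale: 5+9+1+17+11 = 43
Hadley → Ash → Corby → Knoll → Dale → Denton: 5+9+1+6+11 = 32
Hadley → Ash → Corby → Denton → Knoll → Dale: 5+9+16+17+6 = 53
Hadley → Ash → Corby → Denton → Dale → Knoll: 5+9+16+11+6 = 47
Hadley → Ash → Corby → Dale → Knoll → Denton: 5+9+5+6+17 = 42
Hadley → Ash → Corby → Dale → Denton → Knoll: 5+9+5+11+17 = 47
Hadley → Ash → Denton → Knoll → Corby → Dale: 5+7+17+1+5 = 35
Hadley → Ash → Denton → Knoll → Dale → Corby: 5+7+17+6+5 = 40
… (106 more)
Hadley → Denton → Ash → Dale → Corby → Knoll: 4+7+4+5+1 = 21  ← best
The minimum is 21.
One shortest path: Hadley → Denton → Ash → Dale → Corby → Knoll.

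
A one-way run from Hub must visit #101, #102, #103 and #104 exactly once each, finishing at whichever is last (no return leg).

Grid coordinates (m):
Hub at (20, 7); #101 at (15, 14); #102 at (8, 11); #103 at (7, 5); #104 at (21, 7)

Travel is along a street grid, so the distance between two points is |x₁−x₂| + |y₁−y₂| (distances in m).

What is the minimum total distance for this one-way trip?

There are 4! = 24 possible orderings.
Hub → #101 → #102 → #103 → #104: 12+10+7+16 = 45
Hub → #101 → #102 → #104 → #103: 12+10+17+16 = 55
Hub → #101 → #103 → #102 → #104: 12+17+7+17 = 53
Hub → #101 → #103 → #104 → #102: 12+17+16+17 = 62
Hub → #101 → #104 → #102 → #103: 12+13+17+7 = 49
Hub → #101 → #104 → #103 → #102: 12+13+16+7 = 48
Hub → #102 → #101 → #103 → #104: 16+10+17+16 = 59
Hub → #102 → #101 → #104 → #103: 16+10+13+16 = 55
Hub → #102 → #103 → #101 → #104: 16+7+17+13 = 53
Hub → #102 → #103 → #104 → #101: 16+7+16+13 = 52
Hub → #102 → #104 → #101 → #103: 16+17+13+17 = 63
Hub → #102 → #104 → #103 → #101: 16+17+16+17 = 66
Hub → #103 → #101 → #102 → #104: 15+17+10+17 = 59
Hub → #103 → #101 → #104 → #102: 15+17+13+17 = 62
… (10 more)
Hub → #104 → #101 → #102 → #103: 1+13+10+7 = 31  ← best
The minimum is 31.
One shortest path: Hub → #104 → #101 → #102 → #103.

Shortest open route: 31 m.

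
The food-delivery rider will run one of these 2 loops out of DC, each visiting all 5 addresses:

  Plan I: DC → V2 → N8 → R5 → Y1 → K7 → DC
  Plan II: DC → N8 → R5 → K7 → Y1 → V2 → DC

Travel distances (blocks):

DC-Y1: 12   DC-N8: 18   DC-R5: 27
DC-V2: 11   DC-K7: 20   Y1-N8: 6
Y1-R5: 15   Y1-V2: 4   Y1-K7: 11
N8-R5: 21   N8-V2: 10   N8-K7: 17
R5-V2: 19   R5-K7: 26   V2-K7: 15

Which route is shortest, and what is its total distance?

88 blocks — Plan I is the shortest.

Plan I: 11 + 10 + 21 + 15 + 11 + 20 = 88
Plan II: 18 + 21 + 26 + 11 + 4 + 11 = 91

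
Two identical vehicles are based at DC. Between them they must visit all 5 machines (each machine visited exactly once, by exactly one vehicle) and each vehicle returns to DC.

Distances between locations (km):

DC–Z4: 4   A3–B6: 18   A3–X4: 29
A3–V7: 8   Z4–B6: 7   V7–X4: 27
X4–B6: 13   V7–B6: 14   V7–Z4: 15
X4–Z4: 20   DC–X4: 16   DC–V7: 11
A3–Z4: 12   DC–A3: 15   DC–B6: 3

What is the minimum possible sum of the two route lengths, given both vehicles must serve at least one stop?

Try each way of splitting the stops between the two vehicles (each non-empty) and, for each split, find the best tour for each vehicle:
  {A3} + {V7, X4, Z4, B6}: 30 + 62 = 92
  {V7} + {A3, X4, Z4, B6}: 22 + 61 = 83
  {A3, V7} + {X4, Z4, B6}: 34 + 40 = 74
  {X4} + {A3, V7, Z4, B6}: 32 + 41 = 73
  {A3, X4} + {V7, Z4, B6}: 60 + 36 = 96
  {V7, X4} + {A3, Z4, B6}: 54 + 37 = 91
  … (15 splits in total)
  {A3, V7, Z4} + {X4, B6}: 35 + 32 = 67  ← best
Best: vehicle 1 DC → V7 → A3 → Z4 → DC = 35; vehicle 2 DC → X4 → B6 → DC = 32; combined 67.

67 km — the smallest possible combined total.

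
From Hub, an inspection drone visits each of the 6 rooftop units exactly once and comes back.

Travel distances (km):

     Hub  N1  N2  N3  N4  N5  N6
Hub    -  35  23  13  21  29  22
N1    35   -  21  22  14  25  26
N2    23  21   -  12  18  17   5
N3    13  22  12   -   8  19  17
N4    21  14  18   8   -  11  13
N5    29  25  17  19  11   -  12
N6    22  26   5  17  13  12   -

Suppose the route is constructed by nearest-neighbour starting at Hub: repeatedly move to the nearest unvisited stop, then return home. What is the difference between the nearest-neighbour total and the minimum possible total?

Hub: N3=13, N4=21, N6=22, N2=23, N5=29, N1=35 ⇒ N3
N3: N4=8, N2=12, N6=17, N5=19, N1=22 ⇒ N4
N4: N5=11, N6=13, N1=14, N2=18 ⇒ N5
N5: N6=12, N2=17, N1=25 ⇒ N6
N6: N2=5, N1=26 ⇒ N2
N2: N1=21 ⇒ N1
NN route Hub → N3 → N4 → N5 → N6 → N2 → N1 → Hub costs 105.
Optimal: Hub → N2 → N6 → N5 → N1 → N4 → N3 → Hub costs 100 (by enumerating all 360 distinct tours).
Excess = 105 − 100 = 5.

5 km longer than the optimal tour.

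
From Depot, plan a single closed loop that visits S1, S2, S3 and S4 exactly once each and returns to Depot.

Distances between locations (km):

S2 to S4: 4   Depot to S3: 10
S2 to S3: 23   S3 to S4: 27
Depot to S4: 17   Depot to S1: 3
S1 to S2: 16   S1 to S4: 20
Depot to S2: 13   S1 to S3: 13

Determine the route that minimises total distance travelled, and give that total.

With 4 stops there are 4!/2 = 12 distinct round trips (a route and its reverse cost the same).
Depot - S1 - S2 - S3 - S4 - Depot: 3+16+23+27+17 = 86
Depot - S1 - S2 - S4 - S3 - Depot: 3+16+4+27+10 = 60
Depot - S1 - S3 - S2 - S4 - Depot: 3+13+23+4+17 = 60
Depot - S1 - S3 - S4 - S2 - Depot: 3+13+27+4+13 = 60
Depot - S1 - S4 - S2 - S3 - Depot: 3+20+4+23+10 = 60
Depot - S1 - S4 - S3 - S2 - Depot: 3+20+27+23+13 = 86
Depot - S2 - S1 - S3 - S4 - Depot: 13+16+13+27+17 = 86
Depot - S2 - S1 - S4 - S3 - Depot: 13+16+20+27+10 = 86
Depot - S2 - S3 - S1 - S4 - Depot: 13+23+13+20+17 = 86
Depot - S2 - S4 - S1 - S3 - Depot: 13+4+20+13+10 = 60
Depot - S3 - S1 - S2 - S4 - Depot: 10+13+16+4+17 = 60
Depot - S3 - S2 - S1 - S4 - Depot: 10+23+16+20+17 = 86
The minimum is 60.
One optimal route: Depot → S1 → S2 → S4 → S3 → Depot (or its reverse).

60 km — the shortest possible round trip.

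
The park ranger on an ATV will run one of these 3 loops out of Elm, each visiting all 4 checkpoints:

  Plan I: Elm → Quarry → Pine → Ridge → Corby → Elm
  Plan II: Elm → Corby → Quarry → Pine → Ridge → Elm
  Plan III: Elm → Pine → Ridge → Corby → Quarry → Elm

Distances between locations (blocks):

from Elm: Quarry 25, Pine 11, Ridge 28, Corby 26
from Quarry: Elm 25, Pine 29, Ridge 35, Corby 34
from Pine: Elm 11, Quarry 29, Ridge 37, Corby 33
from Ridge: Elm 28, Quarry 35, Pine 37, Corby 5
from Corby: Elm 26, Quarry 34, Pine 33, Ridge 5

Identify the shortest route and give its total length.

Shortest is Plan III, total 112 blocks.

Plan I: 25 + 29 + 37 + 5 + 26 = 122
Plan II: 26 + 34 + 29 + 37 + 28 = 154
Plan III: 11 + 37 + 5 + 34 + 25 = 112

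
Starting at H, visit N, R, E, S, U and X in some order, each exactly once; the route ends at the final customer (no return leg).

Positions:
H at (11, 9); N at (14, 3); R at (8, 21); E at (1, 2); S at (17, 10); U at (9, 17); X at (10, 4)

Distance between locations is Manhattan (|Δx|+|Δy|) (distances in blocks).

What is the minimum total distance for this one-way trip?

There are 6! = 720 possible orderings.
H→N→R→E→S→U→X: 9+24+26+24+15+14 = 112
H→N→R→E→S→X→U: 9+24+26+24+13+14 = 110
H→N→R→E→U→S→X: 9+24+26+23+15+13 = 110
H→N→R→E→U→X→S: 9+24+26+23+14+13 = 109
H→N→R→E→X→S→U: 9+24+26+11+13+15 = 98
H→N→R→E→X→U→S: 9+24+26+11+14+15 = 99
H→N→R→S→E→U→X: 9+24+20+24+23+14 = 114
H→N→R→S→E→X→U: 9+24+20+24+11+14 = 102
… (712 more)
H→R→U→S→N→X→E: 15+5+15+10+5+11 = 61  ← best
The minimum is 61.
One shortest path: H → R → U → S → N → X → E.

Shortest open route: 61 blocks.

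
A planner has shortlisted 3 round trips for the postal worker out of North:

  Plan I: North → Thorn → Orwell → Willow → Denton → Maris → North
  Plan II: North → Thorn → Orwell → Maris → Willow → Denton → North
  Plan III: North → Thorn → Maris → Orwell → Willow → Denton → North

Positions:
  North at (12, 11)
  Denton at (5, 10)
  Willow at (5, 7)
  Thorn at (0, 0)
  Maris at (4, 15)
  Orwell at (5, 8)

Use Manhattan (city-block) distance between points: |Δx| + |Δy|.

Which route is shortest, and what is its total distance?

Plan I: 23 + 13 + 1 + 3 + 6 + 12 = 58
Plan II: 23 + 13 + 8 + 9 + 3 + 8 = 64
Plan III: 23 + 19 + 8 + 1 + 3 + 8 = 62

Shortest is Plan I, total 58.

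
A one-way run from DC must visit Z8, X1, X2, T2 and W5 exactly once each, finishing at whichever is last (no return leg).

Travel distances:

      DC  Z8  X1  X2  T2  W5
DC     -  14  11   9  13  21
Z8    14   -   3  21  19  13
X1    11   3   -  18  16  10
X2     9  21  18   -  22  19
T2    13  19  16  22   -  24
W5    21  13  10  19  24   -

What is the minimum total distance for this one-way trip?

Shortest open route: 60.

There are 5! = 120 possible orderings.
DC → Z8 → X1 → X2 → T2 → W5: 14+3+18+22+24 = 81
DC → Z8 → X1 → X2 → W5 → T2: 14+3+18+19+24 = 78
DC → Z8 → X1 → T2 → X2 → W5: 14+3+16+22+19 = 74
DC → Z8 → X1 → T2 → W5 → X2: 14+3+16+24+19 = 76
DC → Z8 → X1 → W5 → X2 → T2: 14+3+10+19+22 = 68
DC → Z8 → X1 → W5 → T2 → X2: 14+3+10+24+22 = 73
DC → Z8 → X2 → X1 → T2 → W5: 14+21+18+16+24 = 93
DC → Z8 → X2 → X1 → W5 → T2: 14+21+18+10+24 = 87
DC → Z8 → X2 → T2 → X1 → W5: 14+21+22+16+10 = 83
DC → Z8 → X2 → T2 → W5 → X1: 14+21+22+24+10 = 91
DC → Z8 → X2 → W5 → X1 → T2: 14+21+19+10+16 = 80
DC → Z8 → X2 → W5 → T2 → X1: 14+21+19+24+16 = 94
DC → Z8 → T2 → X1 → X2 → W5: 14+19+16+18+19 = 86
DC → Z8 → T2 → X1 → W5 → X2: 14+19+16+10+19 = 78
… (106 more)
DC → X2 → W5 → Z8 → X1 → T2: 9+19+13+3+16 = 60  ← best
The minimum is 60.
One shortest path: DC → X2 → W5 → Z8 → X1 → T2.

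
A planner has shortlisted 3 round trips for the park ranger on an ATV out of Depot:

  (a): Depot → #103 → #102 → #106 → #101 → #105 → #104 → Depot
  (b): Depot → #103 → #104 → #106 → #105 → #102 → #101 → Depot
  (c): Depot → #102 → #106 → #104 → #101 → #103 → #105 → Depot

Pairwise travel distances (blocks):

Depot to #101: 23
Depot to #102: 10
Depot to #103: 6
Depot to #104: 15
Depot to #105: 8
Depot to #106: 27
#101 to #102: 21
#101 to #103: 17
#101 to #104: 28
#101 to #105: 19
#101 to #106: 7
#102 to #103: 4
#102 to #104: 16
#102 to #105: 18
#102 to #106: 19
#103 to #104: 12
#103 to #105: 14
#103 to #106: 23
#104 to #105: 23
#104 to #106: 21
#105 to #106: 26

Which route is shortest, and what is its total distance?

(a): 6 + 4 + 19 + 7 + 19 + 23 + 15 = 93
(b): 6 + 12 + 21 + 26 + 18 + 21 + 23 = 127
(c): 10 + 19 + 21 + 28 + 17 + 14 + 8 = 117

93 blocks — (a) is the shortest.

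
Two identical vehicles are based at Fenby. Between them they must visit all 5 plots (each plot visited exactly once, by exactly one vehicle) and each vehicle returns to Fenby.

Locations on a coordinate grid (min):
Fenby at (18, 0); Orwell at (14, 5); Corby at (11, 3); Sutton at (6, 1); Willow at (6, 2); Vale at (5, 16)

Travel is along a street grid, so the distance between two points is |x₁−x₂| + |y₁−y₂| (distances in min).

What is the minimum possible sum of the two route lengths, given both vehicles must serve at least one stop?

Minimum combined distance: 76 min.

There are 2^4 − 1 = 15 ways to divide the 5 stops into two non-empty groups. For each, the best each vehicle can do is its own shortest tour through its group:
  {Orwell} + {Corby, Sutton, Willow, Vale}: 18 + 58 = 76
  {Corby} + {Orwell, Sutton, Willow, Vale}: 20 + 58 = 78
  {Orwell, Corby} + {Sutton, Willow, Vale}: 24 + 58 = 82
  {Sutton} + {Orwell, Corby, Willow, Vale}: 26 + 60 = 86
  {Orwell, Sutton} + {Corby, Willow, Vale}: 34 + 58 = 92
  {Corby, Sutton} + {Orwell, Willow, Vale}: 30 + 58 = 88
  … (15 splits in total)
Best: vehicle 1 Fenby → Orwell → Fenby = 18; vehicle 2 Fenby → Corby → Vale → Willow → Sutton → Fenby = 58; combined 76.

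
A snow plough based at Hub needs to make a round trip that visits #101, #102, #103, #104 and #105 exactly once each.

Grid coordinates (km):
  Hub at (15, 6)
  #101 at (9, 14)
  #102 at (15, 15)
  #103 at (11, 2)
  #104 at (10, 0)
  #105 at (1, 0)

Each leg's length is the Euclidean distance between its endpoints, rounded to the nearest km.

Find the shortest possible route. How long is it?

With 5 stops there are 5!/2 = 60 distinct round trips (a route and its reverse cost the same).
Hub - #101 - #102 - #103 - #104 - #105 - Hub: 10+6+14+2+9+15 = 56
Hub - #101 - #102 - #103 - #105 - #104 - Hub: 10+6+14+10+9+8 = 57
Hub - #101 - #102 - #104 - #103 - #105 - Hub: 10+6+16+2+10+15 = 59
Hub - #101 - #102 - #104 - #105 - #103 - Hub: 10+6+16+9+10+6 = 57
Hub - #101 - #102 - #105 - #103 - #104 - Hub: 10+6+21+10+2+8 = 57
Hub - #101 - #102 - #105 - #104 - #103 - Hub: 10+6+21+9+2+6 = 54
Hub - #101 - #103 - #102 - #104 - #105 - Hub: 10+12+14+16+9+15 = 76
Hub - #101 - #103 - #102 - #105 - #104 - Hub: 10+12+14+21+9+8 = 74
Hub - #101 - #103 - #104 - #102 - #105 - Hub: 10+12+2+16+21+15 = 76
Hub - #101 - #103 - #104 - #105 - #102 - Hub: 10+12+2+9+21+9 = 63
Hub - #101 - #103 - #105 - #102 - #104 - Hub: 10+12+10+21+16+8 = 77
Hub - #101 - #103 - #105 - #104 - #102 - Hub: 10+12+10+9+16+9 = 66
Hub - #101 - #104 - #102 - #103 - #105 - Hub: 10+14+16+14+10+15 = 79
Hub - #101 - #104 - #102 - #105 - #103 - Hub: 10+14+16+21+10+6 = 77
… (46 more)
Hub - #102 - #101 - #105 - #104 - #103 - Hub: 9+6+16+9+2+6 = 48  ← best
The minimum is 48.
One optimal route: Hub → #102 → #101 → #105 → #104 → #103 → Hub (or its reverse).

Shortest round trip = 48 km.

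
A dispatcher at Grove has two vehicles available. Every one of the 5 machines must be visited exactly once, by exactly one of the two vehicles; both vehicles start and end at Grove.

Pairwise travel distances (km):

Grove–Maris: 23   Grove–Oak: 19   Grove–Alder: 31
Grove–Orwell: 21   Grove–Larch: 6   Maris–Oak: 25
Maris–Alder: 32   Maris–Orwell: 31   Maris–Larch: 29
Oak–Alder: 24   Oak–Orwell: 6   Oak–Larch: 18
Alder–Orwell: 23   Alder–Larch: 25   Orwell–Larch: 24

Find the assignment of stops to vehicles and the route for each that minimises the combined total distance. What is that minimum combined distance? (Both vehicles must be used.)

Minimum combined distance: 115 km.

Try each way of splitting the stops between the two vehicles (each non-empty) and, for each split, find the best tour for each vehicle:
  {Maris} + {Oak, Alder, Orwell, Larch}: 46 + 79 = 125
  {Oak} + {Maris, Alder, Orwell, Larch}: 38 + 108 = 146
  {Maris, Oak} + {Alder, Orwell, Larch}: 67 + 75 = 142
  {Alder} + {Maris, Oak, Orwell, Larch}: 62 + 84 = 146
  {Maris, Alder} + {Oak, Orwell, Larch}: 86 + 51 = 137
  {Oak, Alder} + {Maris, Orwell, Larch}: 74 + 84 = 158
  … (15 splits in total)
  {Maris, Oak, Alder, Orwell} + {Larch}: 103 + 12 = 115  ← best
Best: vehicle 1 Grove → Maris → Alder → Orwell → Oak → Grove = 103; vehicle 2 Grove → Larch → Grove = 12; combined 115.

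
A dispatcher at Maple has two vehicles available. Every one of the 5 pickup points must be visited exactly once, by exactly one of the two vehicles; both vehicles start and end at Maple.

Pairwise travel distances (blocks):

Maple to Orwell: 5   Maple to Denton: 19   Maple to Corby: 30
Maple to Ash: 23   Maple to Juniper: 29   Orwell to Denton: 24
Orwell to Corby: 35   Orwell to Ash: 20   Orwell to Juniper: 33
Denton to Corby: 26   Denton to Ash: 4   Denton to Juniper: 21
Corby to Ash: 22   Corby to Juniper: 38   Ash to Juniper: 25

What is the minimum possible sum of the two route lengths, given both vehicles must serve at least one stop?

116 blocks — the smallest possible combined total.

There are 2^4 − 1 = 15 ways to divide the 5 stops into two non-empty groups. For each, the best each vehicle can do is its own shortest tour through its group:
  {Orwell} + {Denton, Corby, Ash, Juniper}: 10 + 106 = 116
  {Denton} + {Orwell, Corby, Ash, Juniper}: 38 + 114 = 152
  {Orwell, Denton} + {Corby, Ash, Juniper}: 48 + 106 = 154
  {Corby} + {Orwell, Denton, Ash, Juniper}: 60 + 79 = 139
  {Orwell, Corby} + {Denton, Ash, Juniper}: 70 + 77 = 147
  {Denton, Corby} + {Orwell, Ash, Juniper}: 75 + 79 = 154
  … (15 splits in total)
Best: vehicle 1 Maple → Orwell → Maple = 10; vehicle 2 Maple → Corby → Ash → Denton → Juniper → Maple = 106; combined 116.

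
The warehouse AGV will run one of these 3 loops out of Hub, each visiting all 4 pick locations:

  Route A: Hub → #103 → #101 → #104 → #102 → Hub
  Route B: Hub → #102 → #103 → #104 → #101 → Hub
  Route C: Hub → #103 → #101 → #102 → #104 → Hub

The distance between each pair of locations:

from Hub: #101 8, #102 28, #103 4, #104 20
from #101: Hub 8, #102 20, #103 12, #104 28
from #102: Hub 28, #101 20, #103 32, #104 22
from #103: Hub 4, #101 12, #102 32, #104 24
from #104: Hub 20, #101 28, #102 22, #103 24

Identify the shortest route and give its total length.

78 — Route C is the shortest.

Route A: 4 + 12 + 28 + 22 + 28 = 94
Route B: 28 + 32 + 24 + 28 + 8 = 120
Route C: 4 + 12 + 20 + 22 + 20 = 78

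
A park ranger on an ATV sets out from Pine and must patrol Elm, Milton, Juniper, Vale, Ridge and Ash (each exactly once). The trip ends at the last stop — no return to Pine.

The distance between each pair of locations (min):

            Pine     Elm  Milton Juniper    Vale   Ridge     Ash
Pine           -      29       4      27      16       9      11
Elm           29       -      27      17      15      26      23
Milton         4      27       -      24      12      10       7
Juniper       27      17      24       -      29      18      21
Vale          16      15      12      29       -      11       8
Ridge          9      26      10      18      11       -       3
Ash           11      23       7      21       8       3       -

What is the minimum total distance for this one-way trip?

There are 6! = 720 possible orderings.
Pine → Elm → Milton → Juniper → Vale → Ridge → Ash: 29+27+24+29+11+3 = 123
Pine → Elm → Milton → Juniper → Vale → Ash → Ridge: 29+27+24+29+8+3 = 120
Pine → Elm → Milton → Juniper → Ridge → Vale → Ash: 29+27+24+18+11+8 = 117
Pine → Elm → Milton → Juniper → Ridge → Ash → Vale: 29+27+24+18+3+8 = 109
Pine → Elm → Milton → Juniper → Ash → Vale → Ridge: 29+27+24+21+8+11 = 120
Pine → Elm → Milton → Juniper → Ash → Ridge → Vale: 29+27+24+21+3+11 = 115
Pine → Elm → Milton → Vale → Juniper → Ridge → Ash: 29+27+12+29+18+3 = 118
Pine → Elm → Milton → Vale → Juniper → Ash → Ridge: 29+27+12+29+21+3 = 121
… (712 more)
Pine → Milton → Ridge → Ash → Vale → Elm → Juniper: 4+10+3+8+15+17 = 57  ← best
The minimum is 57.
One shortest path: Pine → Milton → Ridge → Ash → Vale → Elm → Juniper.

Shortest open route: 57 min.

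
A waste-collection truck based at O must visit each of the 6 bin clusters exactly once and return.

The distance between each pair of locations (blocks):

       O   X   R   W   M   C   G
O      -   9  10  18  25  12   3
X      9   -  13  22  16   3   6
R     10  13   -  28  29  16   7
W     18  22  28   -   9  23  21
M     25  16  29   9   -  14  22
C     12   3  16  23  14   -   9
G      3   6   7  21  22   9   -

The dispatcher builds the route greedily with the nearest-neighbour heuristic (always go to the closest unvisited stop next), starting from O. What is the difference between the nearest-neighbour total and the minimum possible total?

O: G=3, X=9, R=10, C=12, W=18, M=25 ⇒ G
G: X=6, R=7, C=9, W=21, M=22 ⇒ X
X: C=3, R=13, M=16, W=22 ⇒ C
C: M=14, R=16, W=23 ⇒ M
M: W=9, R=29 ⇒ W
W: R=28 ⇒ R
NN route O → G → X → C → M → W → R → O costs 73.
Optimal: O → R → G → X → C → M → W → O costs 67 (by enumerating all 360 distinct tours).
Excess = 73 − 67 = 6.

Excess over optimum: 6 blocks.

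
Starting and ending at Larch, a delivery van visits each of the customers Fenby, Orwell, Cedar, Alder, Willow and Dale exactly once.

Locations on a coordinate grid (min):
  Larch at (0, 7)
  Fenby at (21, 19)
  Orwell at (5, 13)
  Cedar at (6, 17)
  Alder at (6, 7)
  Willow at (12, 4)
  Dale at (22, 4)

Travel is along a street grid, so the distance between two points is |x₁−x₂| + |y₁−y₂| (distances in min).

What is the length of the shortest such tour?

With 6 stops there are 6!/2 = 360 distinct round trips (a route and its reverse cost the same).
Larch → Fenby → Orwell → Cedar → Alder → Willow → Dale → Larch: 33+22+5+10+9+10+25 = 114
Larch → Fenby → Orwell → Cedar → Alder → Dale → Willow → Larch: 33+22+5+10+19+10+15 = 114
Larch → Fenby → Orwell → Cedar → Willow → Alder → Dale → Larch: 33+22+5+19+9+19+25 = 132
Larch → Fenby → Orwell → Cedar → Willow → Dale → Alder → Larch: 33+22+5+19+10+19+6 = 114
Larch → Fenby → Orwell → Cedar → Dale → Alder → Willow → Larch: 33+22+5+29+19+9+15 = 132
Larch → Fenby → Orwell → Cedar → Dale → Willow → Alder → Larch: 33+22+5+29+10+9+6 = 114
Larch → Fenby → Orwell → Alder → Cedar → Willow → Dale → Larch: 33+22+7+10+19+10+25 = 126
Larch → Fenby → Orwell → Alder → Cedar → Dale → Willow → Larch: 33+22+7+10+29+10+15 = 126
… (352 more)
Larch → Orwell → Cedar → Fenby → Dale → Willow → Alder → Larch: 11+5+17+16+10+9+6 = 74  ← best
The minimum is 74.
One optimal route: Larch → Orwell → Cedar → Fenby → Dale → Willow → Alder → Larch (or its reverse).

74 min — the shortest possible round trip.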